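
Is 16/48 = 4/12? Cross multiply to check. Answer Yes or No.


Cross multiply to check 16/48 = 4/12
Left cross product: 16 * 12 = 192
Right cross product: 48 * 4 = 192
192 = 192
Equal, so proportions match => Yes

Yes


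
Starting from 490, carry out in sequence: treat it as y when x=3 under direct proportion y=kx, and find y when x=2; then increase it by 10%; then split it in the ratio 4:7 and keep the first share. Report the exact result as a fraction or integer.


Start with 490.
Step 1: Direct prop: k = (490)/3; new y = k*2 = 490*2/3 = 980/3
Step 2: Increase by 10%: 980/3 * 110/100 = 1078/3
Step 3: Split 4:7, first share = 1078/3 * 4/11 = 392/3
Final result = 392/3

392/3


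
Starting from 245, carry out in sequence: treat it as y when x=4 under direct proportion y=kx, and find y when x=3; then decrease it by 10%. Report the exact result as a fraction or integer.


Start with 245.
Step 1: Direct prop: k = (245)/4; new y = k*3 = 245*3/4 = 735/4
Step 2: Decrease by 10%: 735/4 * 90/100 = 1323/8
Final result = 1323/8

1323/8


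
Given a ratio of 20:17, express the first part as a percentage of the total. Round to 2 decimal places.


Total parts = 20 + 17 = 37
First part fraction = 20/37
Percentage = (20/37) * 100
= 0.540541 * 100
= 54.05%

54.05


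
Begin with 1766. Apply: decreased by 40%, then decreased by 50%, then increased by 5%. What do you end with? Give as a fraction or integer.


Start: 1766
Step 1: decrease by 40% => multiply by 60/100
  1766 * 60/100 = 5298/5
Step 2: decrease by 50% => multiply by 50/100
  5298/5 * 50/100 = 2649/5
Step 3: increase by 5% => multiply by 105/100
  2649/5 * 105/100 = 55629/100
Final value = 55629/100

55629/100


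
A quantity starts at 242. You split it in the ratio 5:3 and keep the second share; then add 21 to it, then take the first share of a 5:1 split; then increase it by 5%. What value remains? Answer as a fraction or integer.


Start with 242.
Step 1: Split 5:3, second share = 242 * 3/8 = 363/4
Step 2: Add 21: 363/4+21=447/4; split 5:1 first = 447/4*5/6 = 745/8
Step 3: Increase by 5%: 745/8 * 105/100 = 3129/32
Final result = 3129/32

3129/32


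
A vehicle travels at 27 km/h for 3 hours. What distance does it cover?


Using distance = speed * time
Speed = 27 km/h
Time = 3 hours
Distance = 27 * 3
= 81 km

81


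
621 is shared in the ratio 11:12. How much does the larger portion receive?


Total parts = 11 + 12 = 23
Value per part = 621 / 23 = 27
First share = 11 * 27 = 297
Second share = 12 * 27 = 324
Larger share = 324

324


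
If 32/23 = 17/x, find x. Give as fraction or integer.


Setting up: 32/23 = 17/x
Cross multiply: 32 * x = 23 * 17
32x = 391
x = 391/32
x = 391/32

391/32


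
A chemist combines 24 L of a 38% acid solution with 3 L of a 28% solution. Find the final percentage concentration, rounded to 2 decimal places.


Solute in mixture 1 = 38% of 24 L = 24*38/100 = 228/25 L
Solute in mixture 2 = 28% of 3 L = 3*28/100 = 21/25 L
Total solute = 228/25 + 21/25 = 249/25 L
Total volume = 24 + 3 = 27 L
Final concentration = 249/25/27 * 100 = 36.89%

36.89


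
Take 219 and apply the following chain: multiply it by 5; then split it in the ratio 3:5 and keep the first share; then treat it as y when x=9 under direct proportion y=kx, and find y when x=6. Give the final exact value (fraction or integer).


Start with 219.
Step 1: Multiply by 5: 219 * 5 = 1095
Step 2: Split 3:5, first share = 1095 * 3/8 = 3285/8
Step 3: Direct prop: k = (3285/8)/9; new y = k*6 = 3285/8*6/9 = 1095/4
Final result = 1095/4

1095/4


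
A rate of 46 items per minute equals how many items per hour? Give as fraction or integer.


Converting from per minute to per hour
Rate = 46 items per minute
Multiply by 60: 46 * 60
= 2760 items per hour

2760


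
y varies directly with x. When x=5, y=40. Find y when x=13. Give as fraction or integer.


Direct proportion: y = kx
Find k: k = 40/5 = 8
Compute y at x=13: y = 8 * 13
y = 104

104


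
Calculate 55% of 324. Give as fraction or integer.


Compute 55% of 324
Convert percentage: 55% = 55/100
Multiply: 324 * 55/100
= 17820/100
= 891/5

891/5


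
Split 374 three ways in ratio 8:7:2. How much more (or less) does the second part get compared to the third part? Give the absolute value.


Total parts = 8 + 7 + 2 = 17
Value per part = 374 / 17 = 22
Shares: 8*22=176, 7*22=154, 2*22=44
Second share = 154, third share = 44
Difference = |154 - 44| = 110

110


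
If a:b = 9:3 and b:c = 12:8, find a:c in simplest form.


Given a:b = 9:3 and b:c = 12:8
Make b consistent. Multiply first ratio by 12: a:b = 108:36
Multiply second ratio by 3: b:c = 36:24
Now b = 36 in both, so a:b:c = 108:36:24
Therefore a:c = 108:24
Simplify by GCD: a:c = 9:2

9:2


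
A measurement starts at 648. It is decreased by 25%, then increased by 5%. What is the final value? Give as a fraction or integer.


Start: 648
Step 1: decrease by 25% => multiply by 75/100
  648 * 75/100 = 486
Step 2: increase by 5% => multiply by 105/100
  486 * 105/100 = 5103/10
Final value = 5103/10

5103/10


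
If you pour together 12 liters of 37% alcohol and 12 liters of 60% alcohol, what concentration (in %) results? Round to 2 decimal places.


Solute in mixture 1 = 37% of 12 L = 12*37/100 = 111/25 L
Solute in mixture 2 = 60% of 12 L = 12*60/100 = 36/5 L
Total solute = 111/25 + 36/5 = 291/25 L
Total volume = 12 + 12 = 24 L
Final concentration = 291/25/24 * 100 = 48.50%

48.50


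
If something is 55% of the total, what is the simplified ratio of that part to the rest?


Part = 55%, Remainder = 45%
Ratio = 55:45
GCD(55, 45) = 5
Simplify: 11:9 = 11:9

11:9


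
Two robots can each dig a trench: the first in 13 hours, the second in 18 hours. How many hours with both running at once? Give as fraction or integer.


Rate of A = 1/13 job per hour
Rate of B = 1/18 job per hour
Combined rate = 1/13 + 1/18
Find common denominator: (18 + 13)/(13*18) = 31/234
Combined rate = 31/234 job per hour
Time together = 1 / (31/234) = 234/31 hours

234/31


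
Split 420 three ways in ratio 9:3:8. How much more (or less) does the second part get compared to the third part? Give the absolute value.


Total parts = 9 + 3 + 8 = 20
Value per part = 420 / 20 = 21
Shares: 9*21=189, 3*21=63, 8*21=168
Second share = 63, third share = 168
Difference = |63 - 168| = 105

105


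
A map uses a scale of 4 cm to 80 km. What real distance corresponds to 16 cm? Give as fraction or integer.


Map scale: 4 cm = 80 km
Measured distance on map = 16 cm
Set up proportion: 16 * 80 / 4
= 1280 / 4
= 320 km

320


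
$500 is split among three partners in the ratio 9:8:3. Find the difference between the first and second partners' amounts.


Total parts = 9 + 8 + 3 = 20
Value per part = 500 / 20 = 25
Shares: 9*25=225, 8*25=200, 3*25=75
First share = 225, second share = 200
Difference = |225 - 200| = 25

25


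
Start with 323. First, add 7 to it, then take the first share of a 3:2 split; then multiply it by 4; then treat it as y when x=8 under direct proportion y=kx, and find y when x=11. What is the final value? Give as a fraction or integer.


Start with 323.
Step 1: Add 7: 323+7=330; split 3:2 first = 330*3/5 = 198
Step 2: Multiply by 4: 198 * 4 = 792
Step 3: Direct prop: k = (792)/8; new y = k*11 = 792*11/8 = 1089
Final result = 1089

1089


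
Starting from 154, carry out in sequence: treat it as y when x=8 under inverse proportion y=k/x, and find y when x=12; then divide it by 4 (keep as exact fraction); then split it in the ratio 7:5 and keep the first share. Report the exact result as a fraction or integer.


Start with 154.
Step 1: Inverse prop: k = (154)*8; new y = k/12 = 154*8/12 = 308/3
Step 2: Divide by 4: 308/3 / 4 = 77/3
Step 3: Split 7:5, first share = 77/3 * 7/12 = 539/36
Final result = 539/36

539/36


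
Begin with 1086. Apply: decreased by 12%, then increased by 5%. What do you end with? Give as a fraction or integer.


Start: 1086
Step 1: decrease by 12% => multiply by 88/100
  1086 * 88/100 = 23892/25
Step 2: increase by 5% => multiply by 105/100
  23892/25 * 105/100 = 125433/125
Final value = 125433/125

125433/125


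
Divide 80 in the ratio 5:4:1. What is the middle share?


Ratio = 5:4:1
Total parts = 5 + 4 + 1 = 10
Value per part = 80 / 10 = 8
First share = 5 * 8 = 40
Middle share = 4 * 8 = 32
Third share = 1 * 8 = 8

32


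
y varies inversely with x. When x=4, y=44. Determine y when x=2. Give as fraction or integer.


Inverse proportion: y = k/x
Find k: k = 4 * 44 = 176
Compute y at x=2: y = 176/2
y = 88

88


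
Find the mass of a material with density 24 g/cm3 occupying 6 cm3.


Using mass = density * volume
Density = 24 g/cm3
Volume = 6 cm3
Mass = 24 * 6
= 144 g

144


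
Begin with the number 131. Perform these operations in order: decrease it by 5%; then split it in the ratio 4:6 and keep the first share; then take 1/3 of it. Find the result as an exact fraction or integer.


Start with 131.
Step 1: Decrease by 5%: 131 * 95/100 = 2489/20
Step 2: Split 4:6, first share = 2489/20 * 4/10 = 2489/50
Step 3: Take 1/3: 2489/50 * 1/3 = 2489/150
Final result = 2489/150

2489/150


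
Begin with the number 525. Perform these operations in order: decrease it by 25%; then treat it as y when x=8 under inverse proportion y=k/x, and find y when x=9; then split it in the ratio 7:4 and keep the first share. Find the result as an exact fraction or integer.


Start with 525.
Step 1: Decrease by 25%: 525 * 75/100 = 1575/4
Step 2: Inverse prop: k = (1575/4)*8; new y = k/9 = 1575/4*8/9 = 350
Step 3: Split 7:4, first share = 350 * 7/11 = 2450/11
Final result = 2450/11

2450/11


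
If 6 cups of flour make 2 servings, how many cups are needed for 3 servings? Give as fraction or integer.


Original: 6 cups for 2 servings
Target servings = 3
Scaling factor = 3/2
New amount = 6 * 3/2
= 18/2
= 9 cups

9


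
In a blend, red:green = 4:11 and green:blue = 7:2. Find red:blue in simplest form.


Given a:b = 4:11 and b:c = 7:2
Make b consistent. Multiply first ratio by 7: a:b = 28:77
Multiply second ratio by 11: b:c = 77:22
Now b = 77 in both, so a:b:c = 28:77:22
Therefore a:c = 28:22
Simplify by GCD: a:c = 14:11

14:11


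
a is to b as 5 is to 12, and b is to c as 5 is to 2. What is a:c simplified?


Given a:b = 5:12 and b:c = 5:2
Make b consistent. Multiply first ratio by 5: a:b = 25:60
Multiply second ratio by 12: b:c = 60:24
Now b = 60 in both, so a:b:c = 25:60:24
Therefore a:c = 25:24
Simplify by GCD: a:c = 25:24

25:24


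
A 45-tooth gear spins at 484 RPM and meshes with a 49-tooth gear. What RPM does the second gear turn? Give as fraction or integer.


Gear ratio: teeth_A * RPM_A = teeth_B * RPM_B
45 * 484 = 49 * RPM_B
21780 = 49 * RPM_B
RPM_B = 21780 / 49
RPM_B = 21780/49

21780/49


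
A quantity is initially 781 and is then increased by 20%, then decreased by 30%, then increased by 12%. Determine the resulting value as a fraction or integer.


Start: 781
Step 1: increase by 20% => multiply by 120/100
  781 * 120/100 = 4686/5
Step 2: decrease by 30% => multiply by 70/100
  4686/5 * 70/100 = 16401/25
Step 3: increase by 12% => multiply by 112/100
  16401/25 * 112/100 = 459228/625
Final value = 459228/625

459228/625


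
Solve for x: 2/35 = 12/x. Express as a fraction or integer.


Setting up: 2/35 = 12/x
Cross multiply: 2 * x = 35 * 12
2x = 420
x = 420/2
x = 210

210


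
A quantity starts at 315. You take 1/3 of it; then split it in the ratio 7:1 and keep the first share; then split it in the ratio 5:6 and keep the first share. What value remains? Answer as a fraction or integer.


Start with 315.
Step 1: Take 1/3: 315 * 1/3 = 105
Step 2: Split 7:1, first share = 105 * 7/8 = 735/8
Step 3: Split 5:6, first share = 735/8 * 5/11 = 3675/88
Final result = 3675/88

3675/88


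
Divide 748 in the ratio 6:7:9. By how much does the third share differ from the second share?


Total parts = 6 + 7 + 9 = 22
Value per part = 748 / 22 = 34
Shares: 6*34=204, 7*34=238, 9*34=306
Third share = 306, second share = 238
Difference = |306 - 238| = 68

68


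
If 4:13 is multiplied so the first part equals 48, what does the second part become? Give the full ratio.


Original ratio: 4:13
First term target: 48
Scale factor = 48 / 4 = 12
Multiply second term: 13 * 12 = 156
Equivalent ratio = 48:156

48:156


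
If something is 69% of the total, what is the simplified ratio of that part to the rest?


Part = 69%, Remainder = 31%
Ratio = 69:31
GCD(69, 31) = 1
Simplify: 69:31 = 69:31

69:31


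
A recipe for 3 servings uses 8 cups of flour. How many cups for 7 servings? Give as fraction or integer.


Original: 8 cups for 3 servings
Target servings = 7
Scaling factor = 7/3
New amount = 8 * 7/3
= 56/3
= 56/3 cups

56/3


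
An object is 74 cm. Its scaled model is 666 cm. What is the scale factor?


Original length = 74 cm
Scaled length = 666 cm
Scale factor = 666 / 74
= 9

9


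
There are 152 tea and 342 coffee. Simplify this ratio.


Find GCD(152, 342)
GCD = 38
Divide both by 38: 152/38 = 4, 342/38 = 9
Simplified ratio = 4:9

4:9


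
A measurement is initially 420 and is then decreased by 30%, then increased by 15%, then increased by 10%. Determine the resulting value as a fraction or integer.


Start: 420
Step 1: decrease by 30% => multiply by 70/100
  420 * 70/100 = 294
Step 2: increase by 15% => multiply by 115/100
  294 * 115/100 = 3381/10
Step 3: increase by 10% => multiply by 110/100
  3381/10 * 110/100 = 37191/100
Final value = 37191/100

37191/100


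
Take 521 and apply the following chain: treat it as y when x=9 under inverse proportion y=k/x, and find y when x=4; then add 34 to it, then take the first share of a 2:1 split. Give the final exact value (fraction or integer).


Start with 521.
Step 1: Inverse prop: k = (521)*9; new y = k/4 = 521*9/4 = 4689/4
Step 2: Add 34: 4689/4+34=4825/4; split 2:1 first = 4825/4*2/3 = 4825/6
Final result = 4825/6

4825/6


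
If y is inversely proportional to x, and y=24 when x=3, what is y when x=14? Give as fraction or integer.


Inverse proportion: y = k/x
Find k: k = 3 * 24 = 72
Compute y at x=14: y = 72/14
y = 36/7

36/7


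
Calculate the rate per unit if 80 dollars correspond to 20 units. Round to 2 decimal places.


Total dollars = 80
Number of units = 20
Unit rate = 80 / 20
= 4 dollars per unit

4


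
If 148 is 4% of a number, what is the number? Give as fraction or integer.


Given: 148 is 4% of the whole
Set up: 148 = 4/100 * whole
whole = 148 * 100 / 4
whole = 14800 / 4
whole = 3700

3700


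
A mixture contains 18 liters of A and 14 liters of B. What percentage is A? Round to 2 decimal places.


Volume of A = 18 L
Volume of B = 14 L
Total volume = 18 + 14 = 32 L
Percentage of A = (18/32) * 100
= 56.25%

56.25


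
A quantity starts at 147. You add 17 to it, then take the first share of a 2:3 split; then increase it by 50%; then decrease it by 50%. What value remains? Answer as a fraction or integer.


Start with 147.
Step 1: Add 17: 147+17=164; split 2:3 first = 164*2/5 = 328/5
Step 2: Increase by 50%: 328/5 * 150/100 = 492/5
Step 3: Decrease by 50%: 492/5 * 50/100 = 246/5
Final result = 246/5

246/5


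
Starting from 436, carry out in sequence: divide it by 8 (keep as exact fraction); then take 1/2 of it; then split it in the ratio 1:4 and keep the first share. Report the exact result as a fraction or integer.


Start with 436.
Step 1: Divide by 8: 436 / 8 = 109/2
Step 2: Take 1/2: 109/2 * 1/2 = 109/4
Step 3: Split 1:4, first share = 109/4 * 1/5 = 109/20
Final result = 109/20

109/20


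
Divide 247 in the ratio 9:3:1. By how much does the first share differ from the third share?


Total parts = 9 + 3 + 1 = 13
Value per part = 247 / 13 = 19
Shares: 9*19=171, 3*19=57, 1*19=19
First share = 171, third share = 19
Difference = |171 - 19| = 152

152


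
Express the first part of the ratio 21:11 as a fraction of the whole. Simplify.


Total parts = 21 + 11 = 32
First part fraction = 21/32
Simplify: 21/32 = 21/32

21/32


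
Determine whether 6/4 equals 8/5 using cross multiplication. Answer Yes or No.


Cross multiply to check 6/4 = 8/5
Left cross product: 6 * 5 = 30
Right cross product: 4 * 8 = 32
30 != 32
Not equal, so proportions differ => No

No


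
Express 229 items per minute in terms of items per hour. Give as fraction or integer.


Converting from per minute to per hour
Rate = 229 items per minute
Multiply by 60: 229 * 60
= 13740 items per hour

13740


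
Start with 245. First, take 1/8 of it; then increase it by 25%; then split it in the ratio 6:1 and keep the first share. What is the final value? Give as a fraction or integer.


Start with 245.
Step 1: Take 1/8: 245 * 1/8 = 245/8
Step 2: Increase by 25%: 245/8 * 125/100 = 1225/32
Step 3: Split 6:1, first share = 1225/32 * 6/7 = 525/16
Final result = 525/16

525/16


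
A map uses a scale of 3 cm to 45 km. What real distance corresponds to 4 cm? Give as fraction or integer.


Map scale: 3 cm = 45 km
Measured distance on map = 4 cm
Set up proportion: 4 * 45 / 3
= 180 / 3
= 60 km

60


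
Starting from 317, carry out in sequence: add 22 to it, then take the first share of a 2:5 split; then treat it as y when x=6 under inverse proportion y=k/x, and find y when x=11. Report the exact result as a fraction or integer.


Start with 317.
Step 1: Add 22: 317+22=339; split 2:5 first = 339*2/7 = 678/7
Step 2: Inverse prop: k = (678/7)*6; new y = k/11 = 678/7*6/11 = 4068/77
Final result = 4068/77

4068/77


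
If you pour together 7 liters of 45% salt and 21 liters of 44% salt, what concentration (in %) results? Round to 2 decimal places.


Solute in mixture 1 = 45% of 7 L = 7*45/100 = 63/20 L
Solute in mixture 2 = 44% of 21 L = 21*44/100 = 231/25 L
Total solute = 63/20 + 231/25 = 1239/100 L
Total volume = 7 + 21 = 28 L
Final concentration = 1239/100/28 * 100 = 44.25%

44.25


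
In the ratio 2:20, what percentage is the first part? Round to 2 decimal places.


Total parts = 2 + 20 = 22
First part fraction = 2/22
Percentage = (2/22) * 100
= 0.090909 * 100
= 9.09%

9.09


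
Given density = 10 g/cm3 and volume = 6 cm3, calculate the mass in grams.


Using mass = density * volume
Density = 10 g/cm3
Volume = 6 cm3
Mass = 10 * 6
= 60 g

60


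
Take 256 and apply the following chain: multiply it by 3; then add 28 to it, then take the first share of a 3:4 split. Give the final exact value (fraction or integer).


Start with 256.
Step 1: Multiply by 3: 256 * 3 = 768
Step 2: Add 28: 768+28=796; split 3:4 first = 796*3/7 = 2388/7
Final result = 2388/7

2388/7


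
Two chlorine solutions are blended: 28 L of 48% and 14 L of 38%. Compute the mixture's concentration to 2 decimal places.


Solute in mixture 1 = 48% of 28 L = 28*48/100 = 336/25 L
Solute in mixture 2 = 38% of 14 L = 14*38/100 = 133/25 L
Total solute = 336/25 + 133/25 = 469/25 L
Total volume = 28 + 14 = 42 L
Final concentration = 469/25/42 * 100 = 44.67%

44.67


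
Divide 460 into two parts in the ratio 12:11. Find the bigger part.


Total parts = 12 + 11 = 23
Value per part = 460 / 23 = 20
First share = 12 * 20 = 240
Second share = 11 * 20 = 220
Larger share = 240

240


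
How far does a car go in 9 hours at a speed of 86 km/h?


Using distance = speed * time
Speed = 86 km/h
Time = 9 hours
Distance = 86 * 9
= 774 km

774


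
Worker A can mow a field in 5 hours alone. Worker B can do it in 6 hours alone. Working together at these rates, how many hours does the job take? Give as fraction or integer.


Rate of A = 1/5 job per hour
Rate of B = 1/6 job per hour
Combined rate = 1/5 + 1/6
Find common denominator: (6 + 5)/(5*6) = 11/30
Combined rate = 11/30 job per hour
Time together = 1 / (11/30) = 30/11 hours

30/11


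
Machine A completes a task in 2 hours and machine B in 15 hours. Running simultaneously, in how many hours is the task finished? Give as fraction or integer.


Rate of A = 1/2 job per hour
Rate of B = 1/15 job per hour
Combined rate = 1/2 + 1/15
Find common denominator: (15 + 2)/(2*15) = 17/30
Combined rate = 17/30 job per hour
Time together = 1 / (17/30) = 30/17 hours

30/17


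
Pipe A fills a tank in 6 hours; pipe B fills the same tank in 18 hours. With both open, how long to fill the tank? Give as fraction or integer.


Rate of A = 1/6 job per hour
Rate of B = 1/18 job per hour
Combined rate = 1/6 + 1/18
Find common denominator: (18 + 6)/(6*18) = 24/108
Combined rate = 2/9 job per hour
Time together = 1 / (2/9) = 9/2 hours

9/2


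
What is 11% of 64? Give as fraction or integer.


Compute 11% of 64
Convert percentage: 11% = 11/100
Multiply: 64 * 11/100
= 704/100
= 176/25

176/25


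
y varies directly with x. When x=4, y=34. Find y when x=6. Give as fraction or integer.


Direct proportion: y = kx
Find k: k = 34/4 = 17/2
Compute y at x=6: y = 17/2 * 6
y = 51

51


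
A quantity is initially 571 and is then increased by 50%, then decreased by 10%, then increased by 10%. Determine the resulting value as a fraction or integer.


Start: 571
Step 1: increase by 50% => multiply by 150/100
  571 * 150/100 = 1713/2
Step 2: decrease by 10% => multiply by 90/100
  1713/2 * 90/100 = 15417/20
Step 3: increase by 10% => multiply by 110/100
  15417/20 * 110/100 = 169587/200
Final value = 169587/200

169587/200


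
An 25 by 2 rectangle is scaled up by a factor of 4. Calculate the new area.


Original dimensions: 25 x 2
Enlargement factor = 4
New width = 25 * 4 = 100
New height = 2 * 4 = 8
New area = 100 * 8 = 800

800


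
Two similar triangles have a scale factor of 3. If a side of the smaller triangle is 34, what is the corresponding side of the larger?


Similar triangles have proportional sides
Scale factor = 3
Smaller side = 34
Corresponding larger side = 34 * 3
= 102

102


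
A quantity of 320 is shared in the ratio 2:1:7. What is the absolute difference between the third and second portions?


Total parts = 2 + 1 + 7 = 10
Value per part = 320 / 10 = 32
Shares: 2*32=64, 1*32=32, 7*32=224
Third share = 224, second share = 32
Difference = |224 - 32| = 192

192


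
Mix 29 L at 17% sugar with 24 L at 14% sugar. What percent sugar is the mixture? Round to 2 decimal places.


Solute in mixture 1 = 17% of 29 L = 29*17/100 = 493/100 L
Solute in mixture 2 = 14% of 24 L = 24*14/100 = 84/25 L
Total solute = 493/100 + 84/25 = 829/100 L
Total volume = 29 + 24 = 53 L
Final concentration = 829/100/53 * 100 = 15.64%

15.64


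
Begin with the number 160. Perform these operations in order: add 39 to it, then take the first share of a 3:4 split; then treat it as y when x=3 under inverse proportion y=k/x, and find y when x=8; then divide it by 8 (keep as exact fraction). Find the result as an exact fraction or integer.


Start with 160.
Step 1: Add 39: 160+39=199; split 3:4 first = 199*3/7 = 597/7
Step 2: Inverse prop: k = (597/7)*3; new y = k/8 = 597/7*3/8 = 1791/56
Step 3: Divide by 8: 1791/56 / 8 = 1791/448
Final result = 1791/448

1791/448


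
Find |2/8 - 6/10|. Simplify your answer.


Simplify: 2/8 = 1/4 and 6/10 = 3/5
Find common denominator: LCD = 20
Convert: 5/20 and 12/20
Difference = |5 - 12|/20 = 7/20
Simplified = 7/20

7/20


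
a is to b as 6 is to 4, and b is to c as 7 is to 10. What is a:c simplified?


Given a:b = 6:4 and b:c = 7:10
Make b consistent. Multiply first ratio by 7: a:b = 42:28
Multiply second ratio by 4: b:c = 28:40
Now b = 28 in both, so a:b:c = 42:28:40
Therefore a:c = 42:40
Simplify by GCD: a:c = 21:20

21:20


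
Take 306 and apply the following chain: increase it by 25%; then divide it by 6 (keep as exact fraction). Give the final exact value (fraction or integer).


Start with 306.
Step 1: Increase by 25%: 306 * 125/100 = 765/2
Step 2: Divide by 6: 765/2 / 6 = 255/4
Final result = 255/4

255/4


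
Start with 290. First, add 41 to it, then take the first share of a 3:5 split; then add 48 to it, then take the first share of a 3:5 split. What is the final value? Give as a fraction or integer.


Start with 290.
Step 1: Add 41: 290+41=331; split 3:5 first = 331*3/8 = 993/8
Step 2: Add 48: 993/8+48=1377/8; split 3:5 first = 1377/8*3/8 = 4131/64
Final result = 4131/64

4131/64


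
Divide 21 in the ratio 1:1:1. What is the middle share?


Ratio = 1:1:1
Total parts = 1 + 1 + 1 = 3
Value per part = 21 / 3 = 7
First share = 1 * 7 = 7
Middle share = 1 * 7 = 7
Third share = 1 * 7 = 7

7


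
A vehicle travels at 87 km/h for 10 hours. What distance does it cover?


Using distance = speed * time
Speed = 87 km/h
Time = 10 hours
Distance = 87 * 10
= 870 km

870


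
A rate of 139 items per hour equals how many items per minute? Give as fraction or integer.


Converting from per hour to per minute
Rate = 139 items per hour
Divide by 60: 139/60
= 139/60 items per minute

139/60


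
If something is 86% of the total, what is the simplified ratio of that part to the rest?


Part = 86%, Remainder = 14%
Ratio = 86:14
GCD(86, 14) = 2
Simplify: 43:7 = 43:7

43:7


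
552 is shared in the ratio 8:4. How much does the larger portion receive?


Total parts = 8 + 4 = 12
Value per part = 552 / 12 = 46
First share = 8 * 46 = 368
Second share = 4 * 46 = 184
Larger share = 368

368


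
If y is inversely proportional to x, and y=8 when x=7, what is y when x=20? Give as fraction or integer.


Inverse proportion: y = k/x
Find k: k = 7 * 8 = 56
Compute y at x=20: y = 56/20
y = 14/5

14/5


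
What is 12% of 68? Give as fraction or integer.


Compute 12% of 68
Convert percentage: 12% = 12/100
Multiply: 68 * 12/100
= 816/100
= 204/25

204/25


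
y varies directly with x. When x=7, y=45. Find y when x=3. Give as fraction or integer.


Direct proportion: y = kx
Find k: k = 45/7 = 45/7
Compute y at x=3: y = 45/7 * 3
y = 135/7

135/7


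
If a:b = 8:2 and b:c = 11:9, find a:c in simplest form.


Given a:b = 8:2 and b:c = 11:9
Make b consistent. Multiply first ratio by 11: a:b = 88:22
Multiply second ratio by 2: b:c = 22:18
Now b = 22 in both, so a:b:c = 88:22:18
Therefore a:c = 88:18
Simplify by GCD: a:c = 44:9

44:9


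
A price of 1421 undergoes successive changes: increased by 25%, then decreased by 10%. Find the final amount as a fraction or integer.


Start: 1421
Step 1: increase by 25% => multiply by 125/100
  1421 * 125/100 = 7105/4
Step 2: decrease by 10% => multiply by 90/100
  7105/4 * 90/100 = 12789/8
Final value = 12789/8

12789/8


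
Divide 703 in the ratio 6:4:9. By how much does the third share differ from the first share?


Total parts = 6 + 4 + 9 = 19
Value per part = 703 / 19 = 37
Shares: 6*37=222, 4*37=148, 9*37=333
Third share = 333, first share = 222
Difference = |333 - 222| = 111

111


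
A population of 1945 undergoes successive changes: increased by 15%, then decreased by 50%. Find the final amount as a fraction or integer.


Start: 1945
Step 1: increase by 15% => multiply by 115/100
  1945 * 115/100 = 8947/4
Step 2: decrease by 50% => multiply by 50/100
  8947/4 * 50/100 = 8947/8
Final value = 8947/8

8947/8


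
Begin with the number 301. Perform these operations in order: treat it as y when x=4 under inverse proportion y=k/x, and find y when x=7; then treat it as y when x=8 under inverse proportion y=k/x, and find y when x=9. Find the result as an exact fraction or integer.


Start with 301.
Step 1: Inverse prop: k = (301)*4; new y = k/7 = 301*4/7 = 172
Step 2: Inverse prop: k = (172)*8; new y = k/9 = 172*8/9 = 1376/9
Final result = 1376/9

1376/9


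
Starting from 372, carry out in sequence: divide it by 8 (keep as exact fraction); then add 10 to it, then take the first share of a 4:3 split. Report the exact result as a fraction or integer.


Start with 372.
Step 1: Divide by 8: 372 / 8 = 93/2
Step 2: Add 10: 93/2+10=113/2; split 4:3 first = 113/2*4/7 = 226/7
Final result = 226/7

226/7


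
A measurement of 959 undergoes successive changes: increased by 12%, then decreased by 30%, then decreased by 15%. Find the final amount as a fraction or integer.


Start: 959
Step 1: increase by 12% => multiply by 112/100
  959 * 112/100 = 26852/25
Step 2: decrease by 30% => multiply by 70/100
  26852/25 * 70/100 = 93982/125
Step 3: decrease by 15% => multiply by 85/100
  93982/125 * 85/100 = 798847/1250
Final value = 798847/1250

798847/1250


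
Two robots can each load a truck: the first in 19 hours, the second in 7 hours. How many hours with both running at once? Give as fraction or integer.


Rate of A = 1/19 job per hour
Rate of B = 1/7 job per hour
Combined rate = 1/19 + 1/7
Find common denominator: (7 + 19)/(19*7) = 26/133
Combined rate = 26/133 job per hour
Time together = 1 / (26/133) = 133/26 hours

133/26


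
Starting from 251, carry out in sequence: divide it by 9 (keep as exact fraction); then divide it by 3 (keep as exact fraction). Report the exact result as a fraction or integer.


Start with 251.
Step 1: Divide by 9: 251 / 9 = 251/9
Step 2: Divide by 3: 251/9 / 3 = 251/27
Final result = 251/27

251/27


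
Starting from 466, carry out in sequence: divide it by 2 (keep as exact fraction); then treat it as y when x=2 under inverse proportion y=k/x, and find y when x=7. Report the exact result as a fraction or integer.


Start with 466.
Step 1: Divide by 2: 466 / 2 = 233
Step 2: Inverse prop: k = (233)*2; new y = k/7 = 233*2/7 = 466/7
Final result = 466/7

466/7


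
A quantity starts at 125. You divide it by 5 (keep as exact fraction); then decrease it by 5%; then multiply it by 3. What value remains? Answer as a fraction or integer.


Start with 125.
Step 1: Divide by 5: 125 / 5 = 25
Step 2: Decrease by 5%: 25 * 95/100 = 95/4
Step 3: Multiply by 3: 95/4 * 3 = 285/4
Final result = 285/4

285/4


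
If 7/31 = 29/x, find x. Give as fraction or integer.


Setting up: 7/31 = 29/x
Cross multiply: 7 * x = 31 * 29
7x = 899
x = 899/7
x = 899/7

899/7


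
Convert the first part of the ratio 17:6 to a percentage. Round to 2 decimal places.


Total parts = 17 + 6 = 23
First part fraction = 17/23
Percentage = (17/23) * 100
= 0.73913 * 100
= 73.91%

73.91


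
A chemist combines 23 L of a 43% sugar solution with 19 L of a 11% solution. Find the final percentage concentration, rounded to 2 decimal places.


Solute in mixture 1 = 43% of 23 L = 23*43/100 = 989/100 L
Solute in mixture 2 = 11% of 19 L = 19*11/100 = 209/100 L
Total solute = 989/100 + 209/100 = 599/50 L
Total volume = 23 + 19 = 42 L
Final concentration = 599/50/42 * 100 = 28.52%

28.52


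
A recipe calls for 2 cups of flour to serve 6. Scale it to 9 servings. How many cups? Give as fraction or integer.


Original: 2 cups for 6 servings
Target servings = 9
Scaling factor = 9/6
New amount = 2 * 9/6
= 18/6
= 3 cups

3


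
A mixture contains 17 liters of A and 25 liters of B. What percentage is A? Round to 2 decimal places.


Volume of A = 17 L
Volume of B = 25 L
Total volume = 17 + 25 = 42 L
Percentage of A = (17/42) * 100
= 40.48%

40.48


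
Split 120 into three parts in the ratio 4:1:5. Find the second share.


Ratio = 4:1:5
Total parts = 4 + 1 + 5 = 10
Value per part = 120 / 10 = 12
First share = 4 * 12 = 48
Middle share = 1 * 12 = 12
Third share = 5 * 12 = 60

12


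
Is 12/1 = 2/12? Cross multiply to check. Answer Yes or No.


Cross multiply to check 12/1 = 2/12
Left cross product: 12 * 12 = 144
Right cross product: 1 * 2 = 2
144 != 2
Not equal, so proportions differ => No

No


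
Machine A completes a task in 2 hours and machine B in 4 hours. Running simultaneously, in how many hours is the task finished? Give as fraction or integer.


Rate of A = 1/2 job per hour
Rate of B = 1/4 job per hour
Combined rate = 1/2 + 1/4
Find common denominator: (4 + 2)/(2*4) = 6/8
Combined rate = 3/4 job per hour
Time together = 1 / (3/4) = 4/3 hours

4/3


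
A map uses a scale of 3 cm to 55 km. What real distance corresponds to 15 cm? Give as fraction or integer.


Map scale: 3 cm = 55 km
Measured distance on map = 15 cm
Set up proportion: 15 * 55 / 3
= 825 / 3
= 275 km

275


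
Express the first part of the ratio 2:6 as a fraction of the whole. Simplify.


Total parts = 2 + 6 = 8
First part fraction = 2/8
Simplify: 2/8 = 1/4

1/4


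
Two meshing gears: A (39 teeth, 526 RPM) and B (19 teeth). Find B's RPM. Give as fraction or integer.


Gear ratio: teeth_A * RPM_A = teeth_B * RPM_B
39 * 526 = 19 * RPM_B
20514 = 19 * RPM_B
RPM_B = 20514 / 19
RPM_B = 20514/19

20514/19


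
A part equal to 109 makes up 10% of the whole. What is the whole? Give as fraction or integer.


Given: 109 is 10% of the whole
Set up: 109 = 10/100 * whole
whole = 109 * 100 / 10
whole = 10900 / 10
whole = 1090

1090


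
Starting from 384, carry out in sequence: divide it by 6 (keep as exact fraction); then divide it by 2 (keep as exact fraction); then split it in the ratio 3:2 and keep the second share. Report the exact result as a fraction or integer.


Start with 384.
Step 1: Divide by 6: 384 / 6 = 64
Step 2: Divide by 2: 64 / 2 = 32
Step 3: Split 3:2, second share = 32 * 2/5 = 64/5
Final result = 64/5

64/5


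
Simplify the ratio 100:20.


Find GCD(100, 20)
GCD = 20
Divide both by 20: 100/20 = 5, 20/20 = 1
Simplified ratio = 5:1

5:1


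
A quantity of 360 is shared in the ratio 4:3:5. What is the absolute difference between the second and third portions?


Total parts = 4 + 3 + 5 = 12
Value per part = 360 / 12 = 30
Shares: 4*30=120, 3*30=90, 5*30=150
Second share = 90, third share = 150
Difference = |90 - 150| = 60

60


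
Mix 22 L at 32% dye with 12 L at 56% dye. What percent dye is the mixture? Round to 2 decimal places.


Solute in mixture 1 = 32% of 22 L = 22*32/100 = 176/25 L
Solute in mixture 2 = 56% of 12 L = 12*56/100 = 168/25 L
Total solute = 176/25 + 168/25 = 344/25 L
Total volume = 22 + 12 = 34 L
Final concentration = 344/25/34 * 100 = 40.47%

40.47


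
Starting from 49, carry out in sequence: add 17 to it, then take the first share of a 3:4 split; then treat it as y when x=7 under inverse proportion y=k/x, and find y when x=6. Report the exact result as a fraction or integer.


Start with 49.
Step 1: Add 17: 49+17=66; split 3:4 first = 66*3/7 = 198/7
Step 2: Inverse prop: k = (198/7)*7; new y = k/6 = 198/7*7/6 = 33
Final result = 33

33


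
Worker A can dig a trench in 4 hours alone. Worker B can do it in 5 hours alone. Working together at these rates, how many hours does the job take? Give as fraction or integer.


Rate of A = 1/4 job per hour
Rate of B = 1/5 job per hour
Combined rate = 1/4 + 1/5
Find common denominator: (5 + 4)/(4*5) = 9/20
Combined rate = 9/20 job per hour
Time together = 1 / (9/20) = 20/9 hours

20/9


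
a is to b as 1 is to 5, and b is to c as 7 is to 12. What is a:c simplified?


Given a:b = 1:5 and b:c = 7:12
Make b consistent. Multiply first ratio by 7: a:b = 7:35
Multiply second ratio by 5: b:c = 35:60
Now b = 35 in both, so a:b:c = 7:35:60
Therefore a:c = 7:60
Simplify by GCD: a:c = 7:60

7:60


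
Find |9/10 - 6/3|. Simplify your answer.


Simplify: 9/10 = 9/10 and 6/3 = 2
Find common denominator: LCD = 10
Convert: 9/10 and 20/10
Difference = |9 - 20|/10 = 11/10
Simplified = 11/10

11/10


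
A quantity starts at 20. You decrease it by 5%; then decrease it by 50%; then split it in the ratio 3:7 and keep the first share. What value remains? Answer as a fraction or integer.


Start with 20.
Step 1: Decrease by 5%: 20 * 95/100 = 19
Step 2: Decrease by 50%: 19 * 50/100 = 19/2
Step 3: Split 3:7, first share = 19/2 * 3/10 = 57/20
Final result = 57/20

57/20


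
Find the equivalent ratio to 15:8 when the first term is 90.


Original ratio: 15:8
First term target: 90
Scale factor = 90 / 15 = 6
Multiply second term: 8 * 6 = 48
Equivalent ratio = 90:48

90:48


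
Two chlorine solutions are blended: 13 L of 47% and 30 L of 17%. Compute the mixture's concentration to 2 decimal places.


Solute in mixture 1 = 47% of 13 L = 13*47/100 = 611/100 L
Solute in mixture 2 = 17% of 30 L = 30*17/100 = 51/10 L
Total solute = 611/100 + 51/10 = 1121/100 L
Total volume = 13 + 30 = 43 L
Final concentration = 1121/100/43 * 100 = 26.07%

26.07


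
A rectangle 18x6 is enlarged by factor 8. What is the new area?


Original dimensions: 18 x 6
Enlargement factor = 8
New width = 18 * 8 = 144
New height = 6 * 8 = 48
New area = 144 * 48 = 6912

6912


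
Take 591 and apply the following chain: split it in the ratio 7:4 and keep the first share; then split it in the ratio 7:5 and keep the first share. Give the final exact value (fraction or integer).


Start with 591.
Step 1: Split 7:4, first share = 591 * 7/11 = 4137/11
Step 2: Split 7:5, first share = 4137/11 * 7/12 = 9653/44
Final result = 9653/44

9653/44


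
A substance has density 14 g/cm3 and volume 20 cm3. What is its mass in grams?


Using mass = density * volume
Density = 14 g/cm3
Volume = 20 cm3
Mass = 14 * 20
= 280 g

280


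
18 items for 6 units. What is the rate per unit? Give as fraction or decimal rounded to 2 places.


Total items = 18
Number of units = 6
Unit rate = 18 / 6
= 3 items per unit

3


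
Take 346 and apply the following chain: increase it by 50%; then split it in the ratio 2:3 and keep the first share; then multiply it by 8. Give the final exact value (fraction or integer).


Start with 346.
Step 1: Increase by 50%: 346 * 150/100 = 519
Step 2: Split 2:3, first share = 519 * 2/5 = 1038/5
Step 3: Multiply by 8: 1038/5 * 8 = 8304/5
Final result = 8304/5

8304/5


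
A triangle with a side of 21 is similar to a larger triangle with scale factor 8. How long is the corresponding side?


Similar triangles have proportional sides
Scale factor = 8
Smaller side = 21
Corresponding larger side = 21 * 8
= 168

168


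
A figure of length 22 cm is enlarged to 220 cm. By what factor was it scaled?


Original length = 22 cm
Scaled length = 220 cm
Scale factor = 220 / 22
= 10

10


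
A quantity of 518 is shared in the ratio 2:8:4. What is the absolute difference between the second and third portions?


Total parts = 2 + 8 + 4 = 14
Value per part = 518 / 14 = 37
Shares: 2*37=74, 8*37=296, 4*37=148
Second share = 296, third share = 148
Difference = |296 - 148| = 148

148


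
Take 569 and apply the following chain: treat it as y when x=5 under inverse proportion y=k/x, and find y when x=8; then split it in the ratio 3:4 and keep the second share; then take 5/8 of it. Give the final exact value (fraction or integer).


Start with 569.
Step 1: Inverse prop: k = (569)*5; new y = k/8 = 569*5/8 = 2845/8
Step 2: Split 3:4, second share = 2845/8 * 4/7 = 2845/14
Step 3: Take 5/8: 2845/14 * 5/8 = 14225/112
Final result = 14225/112

14225/112


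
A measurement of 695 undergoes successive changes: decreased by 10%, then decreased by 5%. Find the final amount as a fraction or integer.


Start: 695
Step 1: decrease by 10% => multiply by 90/100
  695 * 90/100 = 1251/2
Step 2: decrease by 5% => multiply by 95/100
  1251/2 * 95/100 = 23769/40
Final value = 23769/40

23769/40


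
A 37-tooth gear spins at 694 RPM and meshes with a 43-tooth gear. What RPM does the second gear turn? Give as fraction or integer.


Gear ratio: teeth_A * RPM_A = teeth_B * RPM_B
37 * 694 = 43 * RPM_B
25678 = 43 * RPM_B
RPM_B = 25678 / 43
RPM_B = 25678/43

25678/43


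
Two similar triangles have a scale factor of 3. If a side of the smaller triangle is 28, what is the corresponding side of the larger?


Similar triangles have proportional sides
Scale factor = 3
Smaller side = 28
Corresponding larger side = 28 * 3
= 84

84


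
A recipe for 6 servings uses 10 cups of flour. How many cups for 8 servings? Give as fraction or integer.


Original: 10 cups for 6 servings
Target servings = 8
Scaling factor = 8/6
New amount = 10 * 8/6
= 80/6
= 40/3 cups

40/3
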